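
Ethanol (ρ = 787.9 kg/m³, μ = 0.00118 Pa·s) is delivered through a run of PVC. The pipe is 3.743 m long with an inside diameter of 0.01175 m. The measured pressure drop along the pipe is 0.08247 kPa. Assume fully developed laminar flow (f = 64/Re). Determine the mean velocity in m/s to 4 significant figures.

For laminar flow, f = 64/Re with Re = ρVD/μ, so Darcy-Weisbach reduces to ΔP = 32μLV/D². Solving for V: V = ΔP·D²/(32μL) = 82.47·(0.01175)²/(32·0.00118·3.743) = 0.08056 m/s.
Check: Re = ρVD/μ = 787.9·0.08056·0.01175/0.00118 = 632 < 2300, so the laminar assumption holds.

V ≈ 0.08056 m/s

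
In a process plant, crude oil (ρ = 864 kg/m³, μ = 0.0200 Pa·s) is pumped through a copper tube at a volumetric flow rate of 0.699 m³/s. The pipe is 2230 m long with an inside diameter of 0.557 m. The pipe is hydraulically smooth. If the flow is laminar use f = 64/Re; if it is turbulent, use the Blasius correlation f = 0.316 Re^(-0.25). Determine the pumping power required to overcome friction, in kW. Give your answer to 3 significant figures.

Cross-sectional area A = πD²/4 = π(0.557)²/4 = 0.2437 m²; mean velocity V = Q/A = 0.699/0.2437 = 2.869 m/s.
Reynolds number Re = ρVD/μ = 864 · 2.869 · 0.557 / 0.02 = 6.903e+04.
Re > 4000 → turbulent. Smooth-pipe (Blasius): f = 0.316 Re^(-0.25) = 0.316/(6.903e+04)^0.25 = 0.0195.
Darcy-Weisbach: ΔP = f(L/D)(ρV²/2) = 0.0195·(2230/0.557)·(864·2.869²/2) = 0.0195·4004·3555 = 2.775e+05 Pa.
Pumping power P = QΔP = 0.699·2.775e+05 = 194000 W = 194 kW.

P ≈ 194 kW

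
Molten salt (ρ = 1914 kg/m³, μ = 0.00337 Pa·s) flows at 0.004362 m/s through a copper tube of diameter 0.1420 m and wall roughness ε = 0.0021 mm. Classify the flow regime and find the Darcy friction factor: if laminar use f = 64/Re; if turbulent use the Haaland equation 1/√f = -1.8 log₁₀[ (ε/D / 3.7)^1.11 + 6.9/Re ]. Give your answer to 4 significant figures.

Re = ρVD/μ = 1914·0.004362·0.142/0.00337 = 351.8.
Re < 2300 → laminar, so f = 64/Re = 0.1819 (roughness is irrelevant in laminar flow).

f ≈ 0.1819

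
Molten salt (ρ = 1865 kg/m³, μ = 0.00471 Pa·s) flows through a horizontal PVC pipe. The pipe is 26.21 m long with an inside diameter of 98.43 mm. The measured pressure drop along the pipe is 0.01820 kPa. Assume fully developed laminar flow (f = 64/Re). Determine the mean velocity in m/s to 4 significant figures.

V ≈ 0.04464 m/s

For laminar flow, f = 64/Re with Re = ρVD/μ, so Darcy-Weisbach reduces to ΔP = 32μLV/D². Solving for V: V = ΔP·D²/(32μL) = 18.2·(0.09843)²/(32·0.00471·26.21) = 0.04464 m/s.
Check: Re = ρVD/μ = 1865·0.04464·0.09843/0.00471 = 1740 < 2300, so the laminar assumption holds.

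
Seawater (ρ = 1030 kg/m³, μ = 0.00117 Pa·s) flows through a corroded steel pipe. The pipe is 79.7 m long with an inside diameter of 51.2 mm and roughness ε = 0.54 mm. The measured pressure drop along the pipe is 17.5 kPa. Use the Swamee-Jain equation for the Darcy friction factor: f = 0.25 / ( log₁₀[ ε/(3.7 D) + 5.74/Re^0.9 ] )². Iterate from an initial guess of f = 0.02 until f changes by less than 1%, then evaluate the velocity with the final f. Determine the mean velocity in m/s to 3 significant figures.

V ≈ 0.732 m/s

Rearranging Darcy-Weisbach: V = √(2·ΔP·D/(f·L·ρ)). With ε/D = 0.00054/0.0512 = 0.0105, iterate starting from f = 0.02:
  f = 0.02 → V = √(2·1.75e+04·0.0512/(0.02·79.7·1030)) = 1.045 m/s; Re = ρVD/μ = 4.709e+04; f → 0.0402
  f = 0.0402 → V = 0.7369 m/s; Re = 3.321e+04; f → 0.04077
  f = 0.04077 → V = 0.7317 m/s; Re = 3.298e+04; f → 0.04078
Converged (Δf/f < 1%). With the final f = 0.04078: V = √(2·1.75e+04·0.0512/(0.04078·79.7·1030)) = 0.7316 m/s.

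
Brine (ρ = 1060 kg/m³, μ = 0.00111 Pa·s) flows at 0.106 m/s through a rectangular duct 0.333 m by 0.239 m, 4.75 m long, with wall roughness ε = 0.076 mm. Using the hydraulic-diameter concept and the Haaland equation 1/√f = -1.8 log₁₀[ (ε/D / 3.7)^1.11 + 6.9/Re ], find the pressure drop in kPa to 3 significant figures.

Hydraulic diameter D_h = 4A/P = 4·(0.333·0.239)/(2·(0.333+0.239)) = 0.3183/1.144 = 0.2783 m.
Re = ρVD_h/μ = 1060·0.106·0.2783/0.00111 = 2.817e+04.
ε/D_h = 7.6e-05/0.2783 = 0.000273; Haaland gives 1/√f = -1.8 log₁₀[2.59e-05+0.000245] = 6.421, so f = 0.02425.
ΔP = f(L/D_h)(ρV²/2) = 0.02425·4.75/0.2783·5.955 = 2.465 Pa.
ΔP = 0.00247 kPa.

ΔP ≈ 0.00247 kPa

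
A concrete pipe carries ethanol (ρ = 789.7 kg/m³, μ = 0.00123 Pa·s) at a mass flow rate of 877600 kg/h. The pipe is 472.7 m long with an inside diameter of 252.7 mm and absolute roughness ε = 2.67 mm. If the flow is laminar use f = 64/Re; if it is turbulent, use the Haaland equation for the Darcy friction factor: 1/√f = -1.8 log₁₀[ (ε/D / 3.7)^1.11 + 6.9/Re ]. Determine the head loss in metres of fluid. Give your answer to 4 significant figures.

h_f ≈ 140.0 m

ṁ = 877600 kg/h = 877600/3600 = 243.8 kg/s.
A = πD²/4 = π(0.2527)²/4 = 0.05015 m²; mean velocity V = ṁ/(ρA) = 243.8/(789.7 · 0.05015) = 6.155 m/s.
Reynolds number Re = ρVD/μ = 789.7 · 6.155 · 0.2527 / 0.00123 = 9.986e+05.
Re > 4000 → turbulent. Relative roughness ε/D = 0.00267/0.2527 = 0.0106. Haaland: 1/√f = -1.8 log₁₀[(0.0106/3.7)^1.11 + 6.9/9.986e+05] = -1.8 log₁₀[0.0015 + 6.91e-06] = 5.08, so f = 0.03875.
Darcy-Weisbach: ΔP = f(L/D)(ρV²/2) = 0.03875·(472.7/0.2527)·(789.7·6.155²/2) = 0.03875·1871·1.496e+04 = 1.084e+06 Pa.
Head loss h_f = ΔP/(ρg) = 1.084e+06/(789.7·9.81) = 140.0 m.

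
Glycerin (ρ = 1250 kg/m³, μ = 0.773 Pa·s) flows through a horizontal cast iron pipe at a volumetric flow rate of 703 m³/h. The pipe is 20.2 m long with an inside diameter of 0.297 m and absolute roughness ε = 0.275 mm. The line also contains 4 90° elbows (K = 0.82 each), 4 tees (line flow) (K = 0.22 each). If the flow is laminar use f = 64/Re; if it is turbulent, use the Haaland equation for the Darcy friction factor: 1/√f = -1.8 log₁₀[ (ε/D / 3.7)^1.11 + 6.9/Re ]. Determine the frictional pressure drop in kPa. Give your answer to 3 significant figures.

Q = 703 m³/h = 703/3600 = 0.1953 m³/s.
Cross-sectional area A = πD²/4 = π(0.297)²/4 = 0.06928 m²; mean velocity V = Q/A = 0.1953/0.06928 = 2.819 m/s.
Reynolds number Re = ρVD/μ = 1250 · 2.819 · 0.297 / 0.773 = 1354.
Re < 2300 → laminar flow, so f = 64/Re = 64/1354 = 0.04728 (the turbulent correlation is not needed).
Total minor-loss coefficient ΣK = 4·0.82 + 4·0.22 = 4.16.
ΔP = [f·L/D + ΣK]·(ρV²/2) = [0.04728·20.2/0.297 + 4.16]·(1250·2.819²/2) = [3.215 + 4.16]·4966 = 3.662e+04 Pa.
ΔP = 3.662e+04 Pa = 36.6 kPa.

ΔP ≈ 36.6 kPa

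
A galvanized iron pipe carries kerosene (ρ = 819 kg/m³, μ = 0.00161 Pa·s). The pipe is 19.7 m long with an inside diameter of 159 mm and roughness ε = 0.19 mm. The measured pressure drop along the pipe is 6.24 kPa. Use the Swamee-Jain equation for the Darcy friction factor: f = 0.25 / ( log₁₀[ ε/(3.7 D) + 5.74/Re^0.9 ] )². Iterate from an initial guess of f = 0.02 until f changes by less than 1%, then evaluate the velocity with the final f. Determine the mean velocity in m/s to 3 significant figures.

V ≈ 2.37 m/s

Rearranging Darcy-Weisbach: V = √(2·ΔP·D/(f·L·ρ)). With ε/D = 0.00019/0.159 = 0.00119, iterate starting from f = 0.02:
  f = 0.02 → V = √(2·6240·0.159/(0.02·19.7·819)) = 2.48 m/s; Re = ρVD/μ = 2.006e+05; f → 0.02192
  f = 0.02192 → V = 2.368 m/s; Re = 1.916e+05; f → 0.02198
Converged (Δf/f < 1%). With the final f = 0.02198: V = √(2·6240·0.159/(0.02198·19.7·819)) = 2.365 m/s.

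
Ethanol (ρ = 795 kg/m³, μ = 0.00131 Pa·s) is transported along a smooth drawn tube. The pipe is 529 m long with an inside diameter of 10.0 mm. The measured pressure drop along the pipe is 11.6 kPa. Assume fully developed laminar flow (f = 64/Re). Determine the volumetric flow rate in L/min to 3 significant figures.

Q ≈ 0.247 L/min

For laminar flow, f = 64/Re with Re = ρVD/μ, so Darcy-Weisbach reduces to ΔP = 32μLV/D². Solving for V: V = ΔP·D²/(32μL) = 1.16e+04·(0.01)²/(32·0.00131·529) = 0.05231 m/s.
Check: Re = ρVD/μ = 795·0.05231·0.01/0.00131 = 317.5 < 2300, so the laminar assumption holds.
Q = V·A = 0.05231·(π/4·0.01²) = 4.108e-06 m³/s = 0.247 L/min.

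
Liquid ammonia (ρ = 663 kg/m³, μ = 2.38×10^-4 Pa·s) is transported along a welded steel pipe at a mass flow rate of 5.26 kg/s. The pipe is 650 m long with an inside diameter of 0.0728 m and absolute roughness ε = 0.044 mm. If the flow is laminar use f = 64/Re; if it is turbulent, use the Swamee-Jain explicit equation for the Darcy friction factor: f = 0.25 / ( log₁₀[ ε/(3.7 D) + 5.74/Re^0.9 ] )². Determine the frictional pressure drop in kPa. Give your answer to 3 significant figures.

ΔP ≈ 200 kPa

A = πD²/4 = π(0.0728)²/4 = 0.004162 m²; mean velocity V = ṁ/(ρA) = 5.26/(663 · 0.004162) = 1.906 m/s.
Reynolds number Re = ρVD/μ = 663 · 1.906 · 0.0728 / 0.000238 = 3.865e+05.
Re > 4000 → turbulent. Relative roughness ε/D = 4.4e-05/0.0728 = 0.000604. Swamee-Jain: f = 0.25/(log₁₀[0.000604/3.7 + 5.74/3.865e+05^0.9])² = 0.25/(log₁₀[0.000163 + 5.38e-05])² = 0.25/(-3.663)² = 0.01863.
Darcy-Weisbach: ΔP = f(L/D)(ρV²/2) = 0.01863·(650/0.0728)·(663·1.906²/2) = 0.01863·8929·1204 = 2.003e+05 Pa.
ΔP = 2.003e+05 Pa = 200 kPa.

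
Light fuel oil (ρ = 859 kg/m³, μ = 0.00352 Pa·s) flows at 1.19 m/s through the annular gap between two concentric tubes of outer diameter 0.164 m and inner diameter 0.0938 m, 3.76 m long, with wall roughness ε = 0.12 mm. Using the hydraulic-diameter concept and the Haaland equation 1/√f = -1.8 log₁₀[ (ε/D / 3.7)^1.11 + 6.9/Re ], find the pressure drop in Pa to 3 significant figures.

ΔP ≈ 940 Pa

Hydraulic diameter D_h = 4A/P = D_o - D_i = 0.164 - 0.0938 = 0.0702 m.
Re = ρVD_h/μ = 859·1.19·0.0702/0.00352 = 2.039e+04.
ε/D_h = 0.00012/0.0702 = 0.00171; Haaland gives 1/√f = -1.8 log₁₀[0.000198+0.000338] = 5.886, so f = 0.02886.
ΔP = f(L/D_h)(ρV²/2) = 0.02886·3.76/0.0702·608.2 = 940.3 Pa.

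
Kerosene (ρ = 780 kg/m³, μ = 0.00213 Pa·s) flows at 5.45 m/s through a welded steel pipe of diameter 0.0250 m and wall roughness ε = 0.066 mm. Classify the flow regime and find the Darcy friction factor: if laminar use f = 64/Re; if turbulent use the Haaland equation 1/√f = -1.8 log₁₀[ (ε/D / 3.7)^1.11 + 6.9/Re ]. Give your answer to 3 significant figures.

Re = ρVD/μ = 780·5.45·0.025/0.00213 = 4.989e+04.
Re > 4000 → turbulent. ε/D = 6.6e-05/0.025 = 0.00264; Haaland: 1/√f = -1.8 log₁₀[0.000322 + 0.000138] = 6.007, so f = 0.02771.

f ≈ 0.0277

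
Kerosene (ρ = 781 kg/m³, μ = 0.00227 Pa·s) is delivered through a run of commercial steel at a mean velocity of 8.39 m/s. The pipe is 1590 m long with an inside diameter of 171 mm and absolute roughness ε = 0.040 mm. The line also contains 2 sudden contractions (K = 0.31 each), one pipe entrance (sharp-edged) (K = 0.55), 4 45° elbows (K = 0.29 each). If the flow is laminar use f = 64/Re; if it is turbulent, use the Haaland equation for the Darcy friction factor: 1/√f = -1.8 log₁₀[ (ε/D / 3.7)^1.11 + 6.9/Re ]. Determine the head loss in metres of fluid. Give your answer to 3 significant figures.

Reynolds number Re = ρVD/μ = 781 · 8.39 · 0.171 / 0.00227 = 4.936e+05.
Re > 4000 → turbulent. Relative roughness ε/D = 4e-05/0.171 = 0.000234. Haaland: 1/√f = -1.8 log₁₀[(0.000234/3.7)^1.11 + 6.9/4.936e+05] = -1.8 log₁₀[2.18e-05 + 1.4e-05] = 8.003, so f = 0.01561.
Total minor-loss coefficient ΣK = 2·0.31 + 1·0.55 + 4·0.29 = 2.33.
ΔP = [f·L/D + ΣK]·(ρV²/2) = [0.01561·1590/0.171 + 2.33]·(781·8.39²/2) = [145.2 + 2.33]·2.749e+04 = 4.055e+06 Pa.
Head loss h_f = ΔP/(ρg) = 4.055e+06/(781·9.81) = 529 m.

h_f ≈ 529 m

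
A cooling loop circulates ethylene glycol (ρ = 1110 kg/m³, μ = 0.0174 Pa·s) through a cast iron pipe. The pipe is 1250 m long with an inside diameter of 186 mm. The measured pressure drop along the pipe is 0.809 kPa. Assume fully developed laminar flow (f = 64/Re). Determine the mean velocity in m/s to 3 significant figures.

V ≈ 0.0402 m/s

For laminar flow, f = 64/Re with Re = ρVD/μ, so Darcy-Weisbach reduces to ΔP = 32μLV/D². Solving for V: V = ΔP·D²/(32μL) = 809·(0.186)²/(32·0.0174·1250) = 0.04021 m/s.
Check: Re = ρVD/μ = 1110·0.04021·0.186/0.0174 = 477.1 < 2300, so the laminar assumption holds.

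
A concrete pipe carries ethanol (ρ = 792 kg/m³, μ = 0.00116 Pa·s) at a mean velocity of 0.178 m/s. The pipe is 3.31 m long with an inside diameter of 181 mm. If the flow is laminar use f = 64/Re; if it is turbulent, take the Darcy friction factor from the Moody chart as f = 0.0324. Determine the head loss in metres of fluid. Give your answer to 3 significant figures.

h_f ≈ 9.57×10^-4 m

Reynolds number Re = ρVD/μ = 792 · 0.178 · 0.181 / 0.00116 = 2.2e+04.
Re > 4000 → turbulent; use the Moody-chart value f = 0.0324.
Darcy-Weisbach: ΔP = f(L/D)(ρV²/2) = 0.0324·(3.31/0.181)·(792·0.178²/2) = 0.0324·18.29·12.55 = 7.434 Pa.
Head loss h_f = ΔP/(ρg) = 7.434/(792·9.81) = 9.57×10^-4 m.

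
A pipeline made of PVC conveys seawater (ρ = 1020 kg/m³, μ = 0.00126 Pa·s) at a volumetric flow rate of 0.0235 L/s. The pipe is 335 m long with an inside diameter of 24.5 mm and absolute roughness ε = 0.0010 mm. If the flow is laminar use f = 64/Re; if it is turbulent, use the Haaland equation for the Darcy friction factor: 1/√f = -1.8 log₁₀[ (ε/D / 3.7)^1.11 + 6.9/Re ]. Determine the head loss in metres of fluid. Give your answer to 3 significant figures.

h_f ≈ 0.112 m

Q = 0.0235 L/s = 0.0235/1000 = 2.35e-05 m³/s.
Cross-sectional area A = πD²/4 = π(0.0245)²/4 = 0.0004714 m²; mean velocity V = Q/A = 2.35e-05/0.0004714 = 0.04985 m/s.
Reynolds number Re = ρVD/μ = 1020 · 0.04985 · 0.0245 / 0.00126 = 988.6.
Re < 2300 → laminar flow, so f = 64/Re = 64/988.6 = 0.06473 (the turbulent correlation is not needed).
Darcy-Weisbach: ΔP = f(L/D)(ρV²/2) = 0.06473·(335/0.0245)·(1020·0.04985²/2) = 0.06473·1.367e+04·1.267 = 1122 Pa.
Head loss h_f = ΔP/(ρg) = 1122/(1020·9.81) = 0.112 m.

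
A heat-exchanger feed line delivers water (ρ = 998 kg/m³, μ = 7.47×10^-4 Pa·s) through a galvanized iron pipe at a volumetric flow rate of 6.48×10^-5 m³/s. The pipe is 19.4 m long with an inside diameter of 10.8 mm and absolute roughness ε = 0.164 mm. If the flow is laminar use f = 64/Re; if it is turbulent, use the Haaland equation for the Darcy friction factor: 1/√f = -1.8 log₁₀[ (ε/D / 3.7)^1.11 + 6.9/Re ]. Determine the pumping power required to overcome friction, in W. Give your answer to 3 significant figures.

P ≈ 1.40 W

Cross-sectional area A = πD²/4 = π(0.0108)²/4 = 9.161e-05 m²; mean velocity V = Q/A = 6.48e-05/9.161e-05 = 0.7074 m/s.
Reynolds number Re = ρVD/μ = 998 · 0.7074 · 0.0108 / 0.000747 = 1.021e+04.
Re > 4000 → turbulent. Relative roughness ε/D = 0.000164/0.0108 = 0.0152. Haaland: 1/√f = -1.8 log₁₀[(0.0152/3.7)^1.11 + 6.9/1.021e+04] = -1.8 log₁₀[0.00224 + 0.000676] = 4.563, so f = 0.04803.
Darcy-Weisbach: ΔP = f(L/D)(ρV²/2) = 0.04803·(19.4/0.0108)·(998·0.7074²/2) = 0.04803·1796·249.7 = 2.154e+04 Pa.
Pumping power P = QΔP = 6.48e-05·2.154e+04 = 1.396 W = 1.40 W.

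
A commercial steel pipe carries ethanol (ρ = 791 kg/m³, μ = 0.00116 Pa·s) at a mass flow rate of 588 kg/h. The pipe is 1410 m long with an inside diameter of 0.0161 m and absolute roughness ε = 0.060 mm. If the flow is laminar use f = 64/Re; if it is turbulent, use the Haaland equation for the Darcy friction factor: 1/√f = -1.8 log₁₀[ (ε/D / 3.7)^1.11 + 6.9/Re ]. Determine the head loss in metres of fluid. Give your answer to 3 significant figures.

ṁ = 588 kg/h = 588/3600 = 0.1633 kg/s.
A = πD²/4 = π(0.0161)²/4 = 0.0002036 m²; mean velocity V = ṁ/(ρA) = 0.1633/(791 · 0.0002036) = 1.014 m/s.
Reynolds number Re = ρVD/μ = 791 · 1.014 · 0.0161 / 0.00116 = 1.114e+04.
Re > 4000 → turbulent. Relative roughness ε/D = 6e-05/0.0161 = 0.00373. Haaland: 1/√f = -1.8 log₁₀[(0.00373/3.7)^1.11 + 6.9/1.114e+04] = -1.8 log₁₀[0.000471 + 0.00062] = 5.332, so f = 0.03518.
Darcy-Weisbach: ΔP = f(L/D)(ρV²/2) = 0.03518·(1410/0.0161)·(791·1.014²/2) = 0.03518·8.758e+04·406.9 = 1.253e+06 Pa.
Head loss h_f = ΔP/(ρg) = 1.253e+06/(791·9.81) = 162 m.

h_f ≈ 162 m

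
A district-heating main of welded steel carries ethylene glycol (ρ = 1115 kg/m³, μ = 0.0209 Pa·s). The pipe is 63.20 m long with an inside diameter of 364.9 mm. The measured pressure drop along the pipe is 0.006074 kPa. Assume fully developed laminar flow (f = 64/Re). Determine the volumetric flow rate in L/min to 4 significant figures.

Q ≈ 120.1 L/min

For laminar flow, f = 64/Re with Re = ρVD/μ, so Darcy-Weisbach reduces to ΔP = 32μLV/D². Solving for V: V = ΔP·D²/(32μL) = 6.074·(0.3649)²/(32·0.0209·63.2) = 0.01913 m/s.
Check: Re = ρVD/μ = 1115·0.01913·0.3649/0.0209 = 372.5 < 2300, so the laminar assumption holds.
Q = V·A = 0.01913·(π/4·0.3649²) = 0.002001 m³/s = 120.1 L/min.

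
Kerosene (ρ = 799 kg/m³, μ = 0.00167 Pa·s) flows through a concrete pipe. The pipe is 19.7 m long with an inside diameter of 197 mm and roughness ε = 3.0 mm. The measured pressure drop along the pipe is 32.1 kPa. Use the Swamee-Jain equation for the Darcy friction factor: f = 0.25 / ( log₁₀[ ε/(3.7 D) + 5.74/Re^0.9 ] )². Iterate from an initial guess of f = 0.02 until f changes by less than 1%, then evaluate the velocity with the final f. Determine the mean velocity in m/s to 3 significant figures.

V ≈ 4.27 m/s

Rearranging Darcy-Weisbach: V = √(2·ΔP·D/(f·L·ρ)). With ε/D = 0.003/0.197 = 0.0152, iterate starting from f = 0.02:
  f = 0.02 → V = √(2·3.21e+04·0.197/(0.02·19.7·799)) = 6.338 m/s; Re = ρVD/μ = 5.974e+05; f → 0.04407
  f = 0.04407 → V = 4.27 m/s; Re = 4.025e+05; f → 0.04413
Converged (Δf/f < 1%). With the final f = 0.04413: V = √(2·3.21e+04·0.197/(0.04413·19.7·799)) = 4.267 m/s.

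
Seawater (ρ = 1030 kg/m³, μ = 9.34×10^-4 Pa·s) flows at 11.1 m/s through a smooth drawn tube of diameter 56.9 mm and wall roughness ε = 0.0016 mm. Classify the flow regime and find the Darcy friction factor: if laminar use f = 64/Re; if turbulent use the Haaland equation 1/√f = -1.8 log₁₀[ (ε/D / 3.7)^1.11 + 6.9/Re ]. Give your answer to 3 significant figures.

f ≈ 0.0127

Re = ρVD/μ = 1030·11.1·0.0569/0.000934 = 6.965e+05.
Re > 4000 → turbulent. ε/D = 1.6e-06/0.0569 = 2.81e-05; Haaland: 1/√f = -1.8 log₁₀[2.08e-06 + 9.91e-06] = 8.858, so f = 0.01274.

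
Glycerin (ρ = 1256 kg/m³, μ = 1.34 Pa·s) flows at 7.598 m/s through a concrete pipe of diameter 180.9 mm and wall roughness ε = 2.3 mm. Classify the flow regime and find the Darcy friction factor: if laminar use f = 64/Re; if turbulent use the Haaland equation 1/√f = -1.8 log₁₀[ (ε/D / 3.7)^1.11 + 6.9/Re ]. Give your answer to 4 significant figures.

Re = ρVD/μ = 1256·7.598·0.1809/1.34 = 1288.
Re < 2300 → laminar, so f = 64/Re = 0.04968 (roughness is irrelevant in laminar flow).

f ≈ 0.04968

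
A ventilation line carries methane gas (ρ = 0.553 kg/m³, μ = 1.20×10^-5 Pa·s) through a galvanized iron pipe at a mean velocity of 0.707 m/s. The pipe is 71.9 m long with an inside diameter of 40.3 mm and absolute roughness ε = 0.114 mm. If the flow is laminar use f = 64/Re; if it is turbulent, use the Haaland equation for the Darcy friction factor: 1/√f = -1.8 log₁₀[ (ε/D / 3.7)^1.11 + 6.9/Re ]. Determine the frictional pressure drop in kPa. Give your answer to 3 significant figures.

Reynolds number Re = ρVD/μ = 0.553 · 0.707 · 0.0403 / 1.2e-05 = 1313.
Re < 2300 → laminar flow, so f = 64/Re = 64/1313 = 0.04874 (the turbulent correlation is not needed).
Darcy-Weisbach: ΔP = f(L/D)(ρV²/2) = 0.04874·(71.9/0.0403)·(0.553·0.707²/2) = 0.04874·1784·0.1382 = 12.02 Pa.
ΔP = 12.02 Pa = 0.0120 kPa.

ΔP ≈ 0.0120 kPa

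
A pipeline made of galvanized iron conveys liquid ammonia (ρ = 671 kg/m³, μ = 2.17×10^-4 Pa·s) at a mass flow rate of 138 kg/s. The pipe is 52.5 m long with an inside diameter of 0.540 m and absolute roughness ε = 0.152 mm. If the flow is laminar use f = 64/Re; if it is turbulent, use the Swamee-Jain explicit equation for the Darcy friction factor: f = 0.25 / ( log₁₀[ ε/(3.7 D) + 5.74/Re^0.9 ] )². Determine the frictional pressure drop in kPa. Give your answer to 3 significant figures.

A = πD²/4 = π(0.54)²/4 = 0.229 m²; mean velocity V = ṁ/(ρA) = 138/(671 · 0.229) = 0.898 m/s.
Reynolds number Re = ρVD/μ = 671 · 0.898 · 0.54 / 0.000217 = 1.499e+06.
Re > 4000 → turbulent. Relative roughness ε/D = 0.000152/0.54 = 0.000281. Swamee-Jain: f = 0.25/(log₁₀[0.000281/3.7 + 5.74/1.499e+06^0.9])² = 0.25/(log₁₀[7.61e-05 + 1.59e-05])² = 0.25/(-4.036)² = 0.01534.
Darcy-Weisbach: ΔP = f(L/D)(ρV²/2) = 0.01534·(52.5/0.54)·(671·0.898²/2) = 0.01534·97.22·270.6 = 403.6 Pa.
ΔP = 403.6 Pa = 0.404 kPa.

ΔP ≈ 0.404 kPa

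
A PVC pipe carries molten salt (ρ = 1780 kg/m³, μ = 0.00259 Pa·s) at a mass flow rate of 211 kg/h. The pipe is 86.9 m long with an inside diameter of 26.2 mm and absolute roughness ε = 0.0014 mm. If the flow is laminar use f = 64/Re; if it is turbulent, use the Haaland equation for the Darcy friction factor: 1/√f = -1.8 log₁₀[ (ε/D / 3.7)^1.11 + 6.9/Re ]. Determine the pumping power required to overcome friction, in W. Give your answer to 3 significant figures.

ṁ = 211 kg/h = 211/3600 = 0.05861 kg/s.
A = πD²/4 = π(0.0262)²/4 = 0.0005391 m²; mean velocity V = ṁ/(ρA) = 0.05861/(1780 · 0.0005391) = 0.06108 m/s.
Reynolds number Re = ρVD/μ = 1780 · 0.06108 · 0.0262 / 0.00259 = 1100.
Re < 2300 → laminar flow, so f = 64/Re = 64/1100 = 0.0582 (the turbulent correlation is not needed).
Darcy-Weisbach: ΔP = f(L/D)(ρV²/2) = 0.0582·(86.9/0.0262)·(1780·0.06108²/2) = 0.0582·3317·3.32 = 640.8 Pa.
Q = ṁ/ρ = 0.05861/1780 = 3.293e-05 m³/s.
Pumping power P = QΔP = 3.293e-05·640.8 = 0.02110 W = 0.0211 W.

P ≈ 0.0211 W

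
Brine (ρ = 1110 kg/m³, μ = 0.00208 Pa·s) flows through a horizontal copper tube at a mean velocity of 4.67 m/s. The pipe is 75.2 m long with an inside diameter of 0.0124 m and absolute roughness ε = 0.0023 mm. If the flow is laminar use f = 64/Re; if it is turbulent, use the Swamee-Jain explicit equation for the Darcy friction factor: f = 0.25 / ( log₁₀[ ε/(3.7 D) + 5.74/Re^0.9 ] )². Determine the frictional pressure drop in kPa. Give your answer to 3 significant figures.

Reynolds number Re = ρVD/μ = 1110 · 4.67 · 0.0124 / 0.00208 = 3.09e+04.
Re > 4000 → turbulent. Relative roughness ε/D = 2.3e-06/0.0124 = 0.000185. Swamee-Jain: f = 0.25/(log₁₀[0.000185/3.7 + 5.74/3.09e+04^0.9])² = 0.25/(log₁₀[5.01e-05 + 0.000522])² = 0.25/(-3.242)² = 0.02378.
Darcy-Weisbach: ΔP = f(L/D)(ρV²/2) = 0.02378·(75.2/0.0124)·(1110·4.67²/2) = 0.02378·6065·1.21e+04 = 1.746e+06 Pa.
ΔP = 1.746e+06 Pa = 1750 kPa.

ΔP ≈ 1750 kPa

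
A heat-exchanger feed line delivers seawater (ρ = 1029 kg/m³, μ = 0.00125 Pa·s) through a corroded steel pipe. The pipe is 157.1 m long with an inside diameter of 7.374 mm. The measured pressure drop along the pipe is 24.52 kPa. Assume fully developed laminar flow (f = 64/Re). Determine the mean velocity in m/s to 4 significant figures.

V ≈ 0.2122 m/s

For laminar flow, f = 64/Re with Re = ρVD/μ, so Darcy-Weisbach reduces to ΔP = 32μLV/D². Solving for V: V = ΔP·D²/(32μL) = 2.452e+04·(0.007374)²/(32·0.00125·157.1) = 0.2122 m/s.
Check: Re = ρVD/μ = 1029·0.2122·0.007374/0.00125 = 1288 < 2300, so the laminar assumption holds.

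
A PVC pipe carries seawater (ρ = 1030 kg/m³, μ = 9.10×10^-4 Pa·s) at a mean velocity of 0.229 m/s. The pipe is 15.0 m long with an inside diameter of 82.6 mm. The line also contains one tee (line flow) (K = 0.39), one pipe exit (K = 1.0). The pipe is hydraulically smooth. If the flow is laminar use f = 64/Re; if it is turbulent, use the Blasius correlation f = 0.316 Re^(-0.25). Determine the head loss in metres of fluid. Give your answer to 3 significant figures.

Reynolds number Re = ρVD/μ = 1030 · 0.229 · 0.0826 / 0.00091 = 2.141e+04.
Re > 4000 → turbulent. Smooth-pipe (Blasius): f = 0.316 Re^(-0.25) = 0.316/(2.141e+04)^0.25 = 0.02612.
Total minor-loss coefficient ΣK = 1·0.39 + 1·1 = 1.39.
ΔP = [f·L/D + ΣK]·(ρV²/2) = [0.02612·15/0.0826 + 1.39]·(1030·0.229²/2) = [4.744 + 1.39]·27.01 = 165.7 Pa.
Head loss h_f = ΔP/(ρg) = 165.7/(1030·9.81) = 0.0164 m.

h_f ≈ 0.0164 m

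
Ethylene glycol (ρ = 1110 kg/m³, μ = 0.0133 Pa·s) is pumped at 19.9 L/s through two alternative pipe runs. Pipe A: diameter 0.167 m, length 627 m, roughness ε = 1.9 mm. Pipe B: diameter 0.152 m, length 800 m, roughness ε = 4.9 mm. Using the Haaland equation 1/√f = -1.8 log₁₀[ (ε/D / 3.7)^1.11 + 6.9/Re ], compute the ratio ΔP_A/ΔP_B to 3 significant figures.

Pipe A: V = Q/A = 0.0199/0.0219 = 0.9085 m/s; Re = 1.266e+04; ε/D = 0.0114; Haaland → f = 0.04352; ΔP_A = f(L/D)(ρV²/2) = 7.485e+04 Pa.
Pipe B: V = Q/A = 0.0199/0.01815 = 1.097 m/s; Re = 1.391e+04; ε/D = 0.0322; Haaland → f = 0.06115; ΔP_B = f(L/D)(ρV²/2) = 2.148e+05 Pa.
ΔP_A/ΔP_B = 7.485e+04/2.148e+05 = 0.348.

ΔP_A/ΔP_B ≈ 0.348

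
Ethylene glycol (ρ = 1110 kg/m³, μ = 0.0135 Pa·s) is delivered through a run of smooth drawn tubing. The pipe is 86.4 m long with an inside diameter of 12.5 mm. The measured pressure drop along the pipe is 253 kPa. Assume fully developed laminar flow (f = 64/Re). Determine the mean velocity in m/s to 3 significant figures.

V ≈ 1.06 m/s

For laminar flow, f = 64/Re with Re = ρVD/μ, so Darcy-Weisbach reduces to ΔP = 32μLV/D². Solving for V: V = ΔP·D²/(32μL) = 2.53e+05·(0.0125)²/(32·0.0135·86.4) = 1.059 m/s.
Check: Re = ρVD/μ = 1110·1.059·0.0125/0.0135 = 1089 < 2300, so the laminar assumption holds.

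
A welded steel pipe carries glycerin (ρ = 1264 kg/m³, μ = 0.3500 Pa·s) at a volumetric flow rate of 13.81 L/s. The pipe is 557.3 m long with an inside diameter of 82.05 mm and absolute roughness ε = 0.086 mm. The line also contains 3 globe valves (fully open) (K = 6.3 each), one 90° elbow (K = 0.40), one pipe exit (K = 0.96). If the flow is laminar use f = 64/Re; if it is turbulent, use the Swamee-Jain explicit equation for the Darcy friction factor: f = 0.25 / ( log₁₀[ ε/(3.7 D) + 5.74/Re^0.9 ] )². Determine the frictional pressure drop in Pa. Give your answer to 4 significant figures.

Q = 13.81 L/s = 13.81/1000 = 0.01381 m³/s.
Cross-sectional area A = πD²/4 = π(0.08205)²/4 = 0.005287 m²; mean velocity V = Q/A = 0.01381/0.005287 = 2.612 m/s.
Reynolds number Re = ρVD/μ = 1264 · 2.612 · 0.08205 / 0.35 = 773.9.
Re < 2300 → laminar flow, so f = 64/Re = 64/773.9 = 0.08269 (the turbulent correlation is not needed).
Total minor-loss coefficient ΣK = 3·6.3 + 1·0.4 + 1·0.96 = 20.3.
ΔP = [f·L/D + ΣK]·(ρV²/2) = [0.08269·557.3/0.08205 + 20.3]·(1264·2.612²/2) = [561.7 + 20.3]·4311 = 2.509e+06 Pa.

ΔP ≈ 2509000 Pa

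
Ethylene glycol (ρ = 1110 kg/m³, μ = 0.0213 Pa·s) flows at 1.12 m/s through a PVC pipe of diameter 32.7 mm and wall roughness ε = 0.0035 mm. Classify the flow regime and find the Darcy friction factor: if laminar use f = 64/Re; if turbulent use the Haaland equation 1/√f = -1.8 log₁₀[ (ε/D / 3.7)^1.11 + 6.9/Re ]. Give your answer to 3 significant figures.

f ≈ 0.0335

Re = ρVD/μ = 1110·1.12·0.0327/0.0213 = 1909.
Re < 2300 → laminar, so f = 64/Re = 0.03353 (roughness is irrelevant in laminar flow).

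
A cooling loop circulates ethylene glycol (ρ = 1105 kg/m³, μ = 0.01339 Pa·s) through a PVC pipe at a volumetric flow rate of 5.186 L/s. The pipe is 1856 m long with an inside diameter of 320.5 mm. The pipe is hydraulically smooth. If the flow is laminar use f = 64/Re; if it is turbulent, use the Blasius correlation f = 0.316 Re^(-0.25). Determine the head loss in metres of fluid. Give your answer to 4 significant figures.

h_f ≈ 0.04591 m

Q = 5.186 L/s = 5.186/1000 = 0.005186 m³/s.
Cross-sectional area A = πD²/4 = π(0.3205)²/4 = 0.08068 m²; mean velocity V = Q/A = 0.005186/0.08068 = 0.06428 m/s.
Reynolds number Re = ρVD/μ = 1105 · 0.06428 · 0.3205 / 0.0134 = 1700.
Re < 2300 → laminar flow, so f = 64/Re = 64/1700 = 0.03764 (the turbulent correlation is not needed).
Darcy-Weisbach: ΔP = f(L/D)(ρV²/2) = 0.03764·(1856/0.3205)·(1105·0.06428²/2) = 0.03764·5791·2.283 = 497.7 Pa.
Head loss h_f = ΔP/(ρg) = 497.7/(1105·9.81) = 0.04591 m.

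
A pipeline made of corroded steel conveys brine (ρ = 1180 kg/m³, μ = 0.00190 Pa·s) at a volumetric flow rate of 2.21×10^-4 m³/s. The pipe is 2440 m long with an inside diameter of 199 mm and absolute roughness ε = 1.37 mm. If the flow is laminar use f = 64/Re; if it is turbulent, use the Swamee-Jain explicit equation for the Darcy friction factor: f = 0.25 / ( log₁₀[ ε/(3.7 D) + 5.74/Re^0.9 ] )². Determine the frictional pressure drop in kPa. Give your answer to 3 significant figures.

ΔP ≈ 0.0266 kPa

Cross-sectional area A = πD²/4 = π(0.199)²/4 = 0.0311 m²; mean velocity V = Q/A = 0.000221/0.0311 = 0.007106 m/s.
Reynolds number Re = ρVD/μ = 1180 · 0.007106 · 0.199 / 0.0019 = 878.2.
Re < 2300 → laminar flow, so f = 64/Re = 64/878.2 = 0.07288 (the turbulent correlation is not needed).
Darcy-Weisbach: ΔP = f(L/D)(ρV²/2) = 0.07288·(2440/0.199)·(1180·0.007106²/2) = 0.07288·1.226e+04·0.02979 = 26.62 Pa.
ΔP = 26.62 Pa = 0.0266 kPa.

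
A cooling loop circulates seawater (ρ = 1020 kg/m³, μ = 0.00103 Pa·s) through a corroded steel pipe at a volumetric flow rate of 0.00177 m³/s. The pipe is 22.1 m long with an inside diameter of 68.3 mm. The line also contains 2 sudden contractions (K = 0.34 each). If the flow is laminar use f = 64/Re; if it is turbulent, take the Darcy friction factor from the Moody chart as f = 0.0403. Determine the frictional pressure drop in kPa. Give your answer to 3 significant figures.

Cross-sectional area A = πD²/4 = π(0.0683)²/4 = 0.003664 m²; mean velocity V = Q/A = 0.00177/0.003664 = 0.4831 m/s.
Reynolds number Re = ρVD/μ = 1020 · 0.4831 · 0.0683 / 0.00103 = 3.268e+04.
Re > 4000 → turbulent; use the Moody-chart value f = 0.0403.
Total minor-loss coefficient ΣK = 2·0.34 = 0.68.
ΔP = [f·L/D + ΣK]·(ρV²/2) = [0.0403·22.1/0.0683 + 0.68]·(1020·0.4831²/2) = [13.04 + 0.68]·119 = 1633 Pa.
ΔP = 1633 Pa = 1.63 kPa.

ΔP ≈ 1.63 kPa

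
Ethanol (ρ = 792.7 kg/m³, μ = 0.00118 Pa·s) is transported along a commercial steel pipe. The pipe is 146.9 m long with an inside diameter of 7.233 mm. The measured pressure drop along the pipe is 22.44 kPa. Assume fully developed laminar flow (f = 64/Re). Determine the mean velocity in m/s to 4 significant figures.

V ≈ 0.2116 m/s

For laminar flow, f = 64/Re with Re = ρVD/μ, so Darcy-Weisbach reduces to ΔP = 32μLV/D². Solving for V: V = ΔP·D²/(32μL) = 2.244e+04·(0.007233)²/(32·0.00118·146.9) = 0.2116 m/s.
Check: Re = ρVD/μ = 792.7·0.2116·0.007233/0.00118 = 1028 < 2300, so the laminar assumption holds.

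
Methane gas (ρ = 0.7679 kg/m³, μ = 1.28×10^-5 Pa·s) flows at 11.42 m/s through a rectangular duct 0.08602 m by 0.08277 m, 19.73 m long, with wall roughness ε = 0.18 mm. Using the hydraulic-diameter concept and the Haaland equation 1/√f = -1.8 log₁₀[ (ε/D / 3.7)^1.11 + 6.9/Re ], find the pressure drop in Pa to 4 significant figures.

ΔP ≈ 307.6 Pa

Hydraulic diameter D_h = 4A/P = 4·(0.08602·0.08277)/(2·(0.08602+0.08277)) = 0.02848/0.3376 = 0.08436 m.
Re = ρVD_h/μ = 0.7679·11.42·0.08436/1.28e-05 = 5.78e+04.
ε/D_h = 0.00018/0.08436 = 0.00213; Haaland gives 1/√f = -1.8 log₁₀[0.000254+0.000119] = 6.17, so f = 0.02626.
ΔP = f(L/D_h)(ρV²/2) = 0.02626·19.73/0.08436·50.07 = 307.6 Pa.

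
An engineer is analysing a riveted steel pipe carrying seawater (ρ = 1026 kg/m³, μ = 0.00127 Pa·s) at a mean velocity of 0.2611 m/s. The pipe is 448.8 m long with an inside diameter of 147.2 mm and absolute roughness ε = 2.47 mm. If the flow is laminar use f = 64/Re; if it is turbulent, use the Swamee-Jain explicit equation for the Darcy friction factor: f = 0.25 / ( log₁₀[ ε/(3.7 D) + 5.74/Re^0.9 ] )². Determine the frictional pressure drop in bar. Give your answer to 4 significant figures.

ΔP ≈ 0.05056 bar

Reynolds number Re = ρVD/μ = 1026 · 0.2611 · 0.1472 / 0.00127 = 3.105e+04.
Re > 4000 → turbulent. Relative roughness ε/D = 0.00247/0.1472 = 0.0168. Swamee-Jain: f = 0.25/(log₁₀[0.0168/3.7 + 5.74/3.105e+04^0.9])² = 0.25/(log₁₀[0.00454 + 0.00052])² = 0.25/(-2.296)² = 0.04741.
Darcy-Weisbach: ΔP = f(L/D)(ρV²/2) = 0.04741·(448.8/0.1472)·(1026·0.2611²/2) = 0.04741·3049·34.97 = 5056 Pa.
ΔP = 5056 Pa = 0.05056 bar.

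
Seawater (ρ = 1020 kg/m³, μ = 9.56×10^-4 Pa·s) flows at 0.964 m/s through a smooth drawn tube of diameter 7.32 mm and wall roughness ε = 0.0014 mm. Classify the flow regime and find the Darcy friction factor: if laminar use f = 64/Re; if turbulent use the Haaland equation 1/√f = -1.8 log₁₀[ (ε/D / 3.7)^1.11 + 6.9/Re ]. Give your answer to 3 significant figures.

f ≈ 0.0336

Re = ρVD/μ = 1020·0.964·0.00732/0.000956 = 7529.
Re > 4000 → turbulent. ε/D = 1.4e-06/0.00732 = 0.000191; Haaland: 1/√f = -1.8 log₁₀[1.75e-05 + 0.000916] = 5.453, so f = 0.03362.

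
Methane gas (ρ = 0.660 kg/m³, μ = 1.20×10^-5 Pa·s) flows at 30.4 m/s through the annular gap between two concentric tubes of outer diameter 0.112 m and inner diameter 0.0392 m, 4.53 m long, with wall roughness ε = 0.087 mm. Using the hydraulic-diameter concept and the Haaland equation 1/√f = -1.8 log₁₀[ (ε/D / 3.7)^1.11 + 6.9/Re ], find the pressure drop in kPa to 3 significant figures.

Hydraulic diameter D_h = 4A/P = D_o - D_i = 0.112 - 0.0392 = 0.0728 m.
Re = ρVD_h/μ = 0.66·30.4·0.0728/1.2e-05 = 1.217e+05.
ε/D_h = 8.7e-05/0.0728 = 0.0012; Haaland gives 1/√f = -1.8 log₁₀[0.000133+5.67e-05] = 6.698, so f = 0.02229.
ΔP = f(L/D_h)(ρV²/2) = 0.02229·4.53/0.0728·305 = 423 Pa.
ΔP = 0.423 kPa.

ΔP ≈ 0.423 kPa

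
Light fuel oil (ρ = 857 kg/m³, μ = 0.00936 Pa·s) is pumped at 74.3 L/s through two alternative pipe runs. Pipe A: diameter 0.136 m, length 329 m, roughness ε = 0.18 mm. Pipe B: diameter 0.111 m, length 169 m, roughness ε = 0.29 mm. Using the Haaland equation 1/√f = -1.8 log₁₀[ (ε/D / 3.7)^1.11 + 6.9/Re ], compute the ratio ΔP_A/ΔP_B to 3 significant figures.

ΔP_A/ΔP_B ≈ 0.630

Pipe A: V = Q/A = 0.0743/0.01453 = 5.115 m/s; Re = 6.369e+04; ε/D = 0.00132; Haaland → f = 0.02396; ΔP_A = f(L/D)(ρV²/2) = 6.498e+05 Pa.
Pipe B: V = Q/A = 0.0743/0.009677 = 7.678 m/s; Re = 7.803e+04; ε/D = 0.00261; Haaland → f = 0.02684; ΔP_B = f(L/D)(ρV²/2) = 1.032e+06 Pa.
ΔP_A/ΔP_B = 6.498e+05/1.032e+06 = 0.630.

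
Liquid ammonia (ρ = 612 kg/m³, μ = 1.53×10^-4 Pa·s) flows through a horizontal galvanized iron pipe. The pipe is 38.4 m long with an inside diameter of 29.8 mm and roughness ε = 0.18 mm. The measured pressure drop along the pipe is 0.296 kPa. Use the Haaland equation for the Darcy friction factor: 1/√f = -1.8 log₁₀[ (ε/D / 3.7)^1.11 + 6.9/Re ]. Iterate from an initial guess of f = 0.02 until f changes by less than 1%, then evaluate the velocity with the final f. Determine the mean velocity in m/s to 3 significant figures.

V ≈ 0.144 m/s

Rearranging Darcy-Weisbach: V = √(2·ΔP·D/(f·L·ρ)). With ε/D = 0.00018/0.0298 = 0.00604, iterate starting from f = 0.02:
  f = 0.02 → V = √(2·296·0.0298/(0.02·38.4·612)) = 0.1937 m/s; Re = ρVD/μ = 2.309e+04; f → 0.0353
  f = 0.0353 → V = 0.1458 m/s; Re = 1.738e+04; f → 0.0362
  f = 0.0362 → V = 0.144 m/s; Re = 1.716e+04; f → 0.03625
Converged (Δf/f < 1%). With the final f = 0.03625: V = √(2·296·0.0298/(0.03625·38.4·612)) = 0.1439 m/s.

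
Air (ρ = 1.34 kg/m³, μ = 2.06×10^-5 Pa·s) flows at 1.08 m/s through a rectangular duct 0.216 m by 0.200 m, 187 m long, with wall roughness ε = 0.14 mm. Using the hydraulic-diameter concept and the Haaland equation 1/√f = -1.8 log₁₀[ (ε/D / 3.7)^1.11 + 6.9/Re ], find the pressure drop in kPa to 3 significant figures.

Hydraulic diameter D_h = 4A/P = 4·(0.216·0.2)/(2·(0.216+0.2)) = 0.1728/0.832 = 0.2077 m.
Re = ρVD_h/μ = 1.34·1.08·0.2077/2.06e-05 = 1.459e+04.
ε/D_h = 0.00014/0.2077 = 0.000674; Haaland gives 1/√f = -1.8 log₁₀[7.07e-05+0.000473] = 5.877, so f = 0.02896.
ΔP = f(L/D_h)(ρV²/2) = 0.02896·187/0.2077·0.7815 = 20.37 Pa.
ΔP = 0.0204 kPa.

ΔP ≈ 0.0204 kPa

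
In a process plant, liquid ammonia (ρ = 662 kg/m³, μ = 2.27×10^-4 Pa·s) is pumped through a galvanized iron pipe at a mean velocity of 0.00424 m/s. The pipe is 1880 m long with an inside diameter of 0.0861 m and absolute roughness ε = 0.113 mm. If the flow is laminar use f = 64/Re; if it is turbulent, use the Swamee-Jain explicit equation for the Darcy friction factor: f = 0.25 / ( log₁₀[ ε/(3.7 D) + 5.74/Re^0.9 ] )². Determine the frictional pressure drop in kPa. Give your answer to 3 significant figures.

Reynolds number Re = ρVD/μ = 662 · 0.00424 · 0.0861 / 0.000227 = 1065.
Re < 2300 → laminar flow, so f = 64/Re = 64/1065 = 0.06011 (the turbulent correlation is not needed).
Darcy-Weisbach: ΔP = f(L/D)(ρV²/2) = 0.06011·(1880/0.0861)·(662·0.00424²/2) = 0.06011·2.184e+04·0.005951 = 7.811 Pa.
ΔP = 7.811 Pa = 0.00781 kPa.

ΔP ≈ 0.00781 kPa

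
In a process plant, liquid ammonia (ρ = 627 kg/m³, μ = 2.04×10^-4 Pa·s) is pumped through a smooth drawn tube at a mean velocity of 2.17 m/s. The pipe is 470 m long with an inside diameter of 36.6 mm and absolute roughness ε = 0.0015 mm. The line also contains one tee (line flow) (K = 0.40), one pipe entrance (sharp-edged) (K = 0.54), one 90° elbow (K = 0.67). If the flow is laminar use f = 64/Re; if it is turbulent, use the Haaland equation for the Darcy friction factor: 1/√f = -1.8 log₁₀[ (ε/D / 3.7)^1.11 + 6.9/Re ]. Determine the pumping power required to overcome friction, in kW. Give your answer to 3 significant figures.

Reynolds number Re = ρVD/μ = 627 · 2.17 · 0.0366 / 0.000204 = 2.441e+05.
Re > 4000 → turbulent. Relative roughness ε/D = 1.5e-06/0.0366 = 4.1e-05. Haaland: 1/√f = -1.8 log₁₀[(4.1e-05/3.7)^1.11 + 6.9/2.441e+05] = -1.8 log₁₀[3.16e-06 + 2.83e-05] = 8.105, so f = 0.01522.
Total minor-loss coefficient ΣK = 1·0.4 + 1·0.54 + 1·0.67 = 1.61.
ΔP = [f·L/D + ΣK]·(ρV²/2) = [0.01522·470/0.0366 + 1.61]·(627·2.17²/2) = [195.5 + 1.61]·1476 = 2.91e+05 Pa.
Q = V·A = 2.17·0.001052 = 0.002283 m³/s.
Pumping power P = QΔP = 0.002283·2.91e+05 = 664.3 W = 0.664 kW.

P ≈ 0.664 kW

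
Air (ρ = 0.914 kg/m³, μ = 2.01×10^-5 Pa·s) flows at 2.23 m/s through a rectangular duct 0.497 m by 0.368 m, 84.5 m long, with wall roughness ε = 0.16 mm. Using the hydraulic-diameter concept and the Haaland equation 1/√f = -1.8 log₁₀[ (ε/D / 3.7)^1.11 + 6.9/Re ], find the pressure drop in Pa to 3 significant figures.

ΔP ≈ 10.2 Pa

Hydraulic diameter D_h = 4A/P = 4·(0.497·0.368)/(2·(0.497+0.368)) = 0.7316/1.73 = 0.4229 m.
Re = ρVD_h/μ = 0.914·2.23·0.4229/2.01e-05 = 4.288e+04.
ε/D_h = 0.00016/0.4229 = 0.000378; Haaland gives 1/√f = -1.8 log₁₀[3.72e-05+0.000161] = 6.666, so f = 0.02251.
ΔP = f(L/D_h)(ρV²/2) = 0.02251·84.5/0.4229·2.273 = 10.22 Pa.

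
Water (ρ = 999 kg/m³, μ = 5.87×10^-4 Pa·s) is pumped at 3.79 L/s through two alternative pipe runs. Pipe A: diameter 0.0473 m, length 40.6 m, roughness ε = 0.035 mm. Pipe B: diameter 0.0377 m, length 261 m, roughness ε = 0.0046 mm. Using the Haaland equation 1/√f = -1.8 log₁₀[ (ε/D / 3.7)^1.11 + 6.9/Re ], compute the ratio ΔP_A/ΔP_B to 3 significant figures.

Pipe A: V = Q/A = 0.00379/0.001757 = 2.157 m/s; Re = 1.736e+05; ε/D = 0.00074; Haaland → f = 0.02001; ΔP_A = f(L/D)(ρV²/2) = 3.99e+04 Pa.
Pipe B: V = Q/A = 0.00379/0.001116 = 3.395 m/s; Re = 2.178e+05; ε/D = 0.000122; Haaland → f = 0.01613; ΔP_B = f(L/D)(ρV²/2) = 6.431e+05 Pa.
ΔP_A/ΔP_B = 3.99e+04/6.431e+05 = 0.0621.

ΔP_A/ΔP_B ≈ 0.0621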